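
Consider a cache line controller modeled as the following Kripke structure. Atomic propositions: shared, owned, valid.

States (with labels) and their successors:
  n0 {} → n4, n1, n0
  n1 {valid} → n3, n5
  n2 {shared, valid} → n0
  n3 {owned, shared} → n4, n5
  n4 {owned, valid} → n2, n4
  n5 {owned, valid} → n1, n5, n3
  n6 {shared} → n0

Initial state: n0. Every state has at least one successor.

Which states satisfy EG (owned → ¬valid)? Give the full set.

{n0, n2, n6}

States satisfying owned → ¬valid: {n0, n1, n2, n3, n6}.
States satisfying EG (owned → ¬valid): {n0, n2, n6}.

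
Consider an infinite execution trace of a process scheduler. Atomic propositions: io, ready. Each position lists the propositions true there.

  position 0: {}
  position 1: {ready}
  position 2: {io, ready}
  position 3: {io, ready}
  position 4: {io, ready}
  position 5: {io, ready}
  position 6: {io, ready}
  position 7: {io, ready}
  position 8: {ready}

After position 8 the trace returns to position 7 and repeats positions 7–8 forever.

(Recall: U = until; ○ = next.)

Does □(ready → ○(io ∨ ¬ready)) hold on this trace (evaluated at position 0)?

No

ready → ○(io ∨ ¬ready) must hold at every position from 0 onward. It fails at position 7, so □(ready → ○(io ∨ ¬ready)) is false.
Positions where ready holds: 1, 2, 3, 4, 5, 6, 7, 8.
Check ○(io ∨ ¬ready) at each: 1→ok, 2→ok, 3→ok, 4→ok, 5→ok, 6→ok, 7→fails, 8→ok.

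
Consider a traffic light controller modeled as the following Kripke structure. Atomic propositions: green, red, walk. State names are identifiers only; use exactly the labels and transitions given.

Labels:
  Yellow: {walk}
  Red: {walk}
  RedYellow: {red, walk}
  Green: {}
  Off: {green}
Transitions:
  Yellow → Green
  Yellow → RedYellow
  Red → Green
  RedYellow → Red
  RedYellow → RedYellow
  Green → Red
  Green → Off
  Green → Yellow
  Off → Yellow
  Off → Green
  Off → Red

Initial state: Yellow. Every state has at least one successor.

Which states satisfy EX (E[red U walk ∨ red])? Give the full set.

{Yellow, RedYellow, Green, Off}

States satisfying E[red U walk ∨ red]: {Yellow, Red, RedYellow}.
States satisfying EX (E[red U walk ∨ red]): {Yellow, RedYellow, Green, Off}.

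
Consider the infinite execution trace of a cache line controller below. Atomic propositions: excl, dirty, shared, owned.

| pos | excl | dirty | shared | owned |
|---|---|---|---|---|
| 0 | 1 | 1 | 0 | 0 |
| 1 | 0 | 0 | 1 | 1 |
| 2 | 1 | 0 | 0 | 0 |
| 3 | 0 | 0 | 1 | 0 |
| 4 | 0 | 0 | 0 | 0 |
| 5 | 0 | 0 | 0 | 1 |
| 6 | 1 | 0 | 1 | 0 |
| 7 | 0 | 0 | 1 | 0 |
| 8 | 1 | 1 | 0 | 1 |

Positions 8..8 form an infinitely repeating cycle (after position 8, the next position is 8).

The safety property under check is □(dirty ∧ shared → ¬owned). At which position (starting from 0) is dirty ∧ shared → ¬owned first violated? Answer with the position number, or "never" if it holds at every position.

dirty ∧ shared → ¬owned holds at every position 0..8, and those are all the positions the trace ever visits, so the invariant □(dirty ∧ shared → ¬owned) is never violated.

never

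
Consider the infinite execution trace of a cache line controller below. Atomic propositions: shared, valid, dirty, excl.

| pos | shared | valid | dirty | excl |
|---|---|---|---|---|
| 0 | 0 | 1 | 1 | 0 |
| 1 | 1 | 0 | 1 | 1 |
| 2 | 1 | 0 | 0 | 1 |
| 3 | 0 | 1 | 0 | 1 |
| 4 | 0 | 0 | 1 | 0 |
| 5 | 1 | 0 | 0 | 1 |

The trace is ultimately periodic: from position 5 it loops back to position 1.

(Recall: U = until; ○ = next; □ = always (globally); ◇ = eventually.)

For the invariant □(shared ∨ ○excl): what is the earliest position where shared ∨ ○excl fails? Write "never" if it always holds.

3

Check shared ∨ ○excl at each position in order: 0 ✓, 1 ✓, 2 ✓.
At position 3 the labels are {excl, valid} and the next position 4 has {dirty}, so shared ∨ ○excl is false there. This is the first violation.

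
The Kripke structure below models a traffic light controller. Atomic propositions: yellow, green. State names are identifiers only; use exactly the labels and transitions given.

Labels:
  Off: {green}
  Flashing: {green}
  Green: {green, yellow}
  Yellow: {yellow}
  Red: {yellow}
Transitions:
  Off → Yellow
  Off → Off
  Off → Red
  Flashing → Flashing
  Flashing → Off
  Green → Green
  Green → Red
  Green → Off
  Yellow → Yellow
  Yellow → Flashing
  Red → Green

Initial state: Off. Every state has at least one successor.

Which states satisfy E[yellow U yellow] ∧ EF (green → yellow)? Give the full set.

States satisfying yellow: {Green, Yellow, Red}.
States satisfying E[yellow U yellow]: {Green, Yellow, Red}.
States satisfying green → yellow: {Green, Yellow, Red}.
States satisfying EF (green → yellow): {Off, Flashing, Green, Yellow, Red}.
States satisfying E[yellow U yellow] ∧ EF (green → yellow): {Green, Yellow, Red}.

{Green, Yellow, Red}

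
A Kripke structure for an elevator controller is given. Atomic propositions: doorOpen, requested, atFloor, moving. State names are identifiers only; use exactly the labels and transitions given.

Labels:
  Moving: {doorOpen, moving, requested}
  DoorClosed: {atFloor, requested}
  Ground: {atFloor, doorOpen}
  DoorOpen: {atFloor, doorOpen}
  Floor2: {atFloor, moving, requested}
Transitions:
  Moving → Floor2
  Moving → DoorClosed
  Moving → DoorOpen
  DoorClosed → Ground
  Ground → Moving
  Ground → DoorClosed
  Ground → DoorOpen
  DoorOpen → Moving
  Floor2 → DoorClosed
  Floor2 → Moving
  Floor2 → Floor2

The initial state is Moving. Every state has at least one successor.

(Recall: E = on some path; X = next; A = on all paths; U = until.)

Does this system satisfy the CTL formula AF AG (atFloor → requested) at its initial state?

Does not hold

States satisfying AG (atFloor → requested): ∅.
States satisfying AF AG (atFloor → requested): ∅.
There is a path from Moving along which AG (atFloor → requested) never holds.
Moving ∉ Sat(AF AG (atFloor → requested)).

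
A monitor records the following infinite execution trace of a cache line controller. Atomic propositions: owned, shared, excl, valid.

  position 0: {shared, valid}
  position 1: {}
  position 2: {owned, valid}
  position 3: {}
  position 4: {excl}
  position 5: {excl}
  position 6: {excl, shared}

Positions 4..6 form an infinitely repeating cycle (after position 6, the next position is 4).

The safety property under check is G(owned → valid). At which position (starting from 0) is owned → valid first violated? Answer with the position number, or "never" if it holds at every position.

never

owned → valid holds at every position 0..6, and those are all the positions the trace ever visits, so the invariant G(owned → valid) is never violated.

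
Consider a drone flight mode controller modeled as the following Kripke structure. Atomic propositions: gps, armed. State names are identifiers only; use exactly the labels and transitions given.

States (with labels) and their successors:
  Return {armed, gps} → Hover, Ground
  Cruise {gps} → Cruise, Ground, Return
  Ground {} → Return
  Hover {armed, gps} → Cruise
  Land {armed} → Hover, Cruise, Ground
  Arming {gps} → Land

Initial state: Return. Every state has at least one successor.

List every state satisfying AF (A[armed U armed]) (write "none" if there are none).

States satisfying A[armed U armed]: {Return, Hover, Land}.
States satisfying AF (A[armed U armed]): {Return, Ground, Hover, Land, Arming}.

{Return, Ground, Hover, Land, Arming}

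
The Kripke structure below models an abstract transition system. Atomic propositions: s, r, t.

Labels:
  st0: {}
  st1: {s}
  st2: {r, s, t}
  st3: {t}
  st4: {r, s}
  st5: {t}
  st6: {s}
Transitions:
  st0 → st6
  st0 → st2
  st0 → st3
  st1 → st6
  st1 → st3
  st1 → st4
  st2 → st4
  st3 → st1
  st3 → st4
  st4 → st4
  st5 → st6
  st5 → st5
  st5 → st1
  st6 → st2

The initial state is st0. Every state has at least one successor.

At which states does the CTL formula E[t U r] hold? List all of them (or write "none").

States satisfying t: {st2, st3, st5}.
States satisfying r: {st2, st4}.
States satisfying E[t U r]: {st2, st3, st4}.

{st2, st3, st4}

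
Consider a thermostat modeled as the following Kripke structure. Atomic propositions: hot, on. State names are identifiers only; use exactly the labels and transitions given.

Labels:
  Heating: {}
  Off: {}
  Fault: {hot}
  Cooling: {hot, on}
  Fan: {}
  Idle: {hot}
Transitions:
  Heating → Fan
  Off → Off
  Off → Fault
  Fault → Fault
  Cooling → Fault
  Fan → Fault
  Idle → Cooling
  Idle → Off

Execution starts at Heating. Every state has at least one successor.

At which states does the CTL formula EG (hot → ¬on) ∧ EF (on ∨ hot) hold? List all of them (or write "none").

States satisfying hot → ¬on: {Heating, Off, Fault, Fan, Idle}.
States satisfying EG (hot → ¬on): {Heating, Off, Fault, Fan, Idle}.
States satisfying on ∨ hot: {Fault, Cooling, Idle}.
States satisfying EF (on ∨ hot): {Heating, Off, Fault, Cooling, Fan, Idle}.
States satisfying EG (hot → ¬on) ∧ EF (on ∨ hot): {Heating, Off, Fault, Fan, Idle}.

{Heating, Off, Fault, Fan, Idle}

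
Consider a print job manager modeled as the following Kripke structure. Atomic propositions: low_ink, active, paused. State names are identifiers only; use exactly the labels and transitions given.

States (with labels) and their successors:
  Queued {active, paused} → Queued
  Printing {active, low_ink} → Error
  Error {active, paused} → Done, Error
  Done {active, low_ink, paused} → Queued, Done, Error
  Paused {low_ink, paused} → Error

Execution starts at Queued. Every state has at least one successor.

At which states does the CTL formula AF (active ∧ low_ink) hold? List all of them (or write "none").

States satisfying active ∧ low_ink: {Printing, Done}.
States satisfying AF (active ∧ low_ink): {Printing, Done}.

{Printing, Done}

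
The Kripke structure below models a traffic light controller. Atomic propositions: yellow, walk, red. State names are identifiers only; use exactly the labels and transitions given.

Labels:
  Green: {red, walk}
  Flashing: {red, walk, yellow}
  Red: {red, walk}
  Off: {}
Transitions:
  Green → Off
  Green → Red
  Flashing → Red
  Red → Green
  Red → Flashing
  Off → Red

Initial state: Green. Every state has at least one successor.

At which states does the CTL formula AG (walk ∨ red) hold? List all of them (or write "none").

States satisfying walk ∨ red: {Green, Flashing, Red}.
States satisfying AG (walk ∨ red): ∅.

none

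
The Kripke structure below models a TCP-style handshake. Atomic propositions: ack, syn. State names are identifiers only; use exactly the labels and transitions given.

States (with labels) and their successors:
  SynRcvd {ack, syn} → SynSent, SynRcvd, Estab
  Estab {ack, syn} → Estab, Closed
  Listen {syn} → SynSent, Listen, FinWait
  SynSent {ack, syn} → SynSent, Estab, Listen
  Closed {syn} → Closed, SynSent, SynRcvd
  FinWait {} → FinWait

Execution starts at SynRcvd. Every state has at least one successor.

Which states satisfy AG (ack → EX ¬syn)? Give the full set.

States satisfying ack → EX ¬syn: {Listen, Closed, FinWait}.
States satisfying AG (ack → EX ¬syn): {FinWait}.

{FinWait}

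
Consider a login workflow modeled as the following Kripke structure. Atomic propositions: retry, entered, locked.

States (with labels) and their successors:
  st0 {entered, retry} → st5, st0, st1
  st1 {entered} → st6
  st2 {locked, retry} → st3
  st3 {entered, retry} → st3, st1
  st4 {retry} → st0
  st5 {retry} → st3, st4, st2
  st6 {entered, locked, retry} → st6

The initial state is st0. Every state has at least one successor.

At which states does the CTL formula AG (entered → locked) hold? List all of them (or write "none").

{st6}

States satisfying entered → locked: {st2, st4, st5, st6}.
States satisfying AG (entered → locked): {st6}.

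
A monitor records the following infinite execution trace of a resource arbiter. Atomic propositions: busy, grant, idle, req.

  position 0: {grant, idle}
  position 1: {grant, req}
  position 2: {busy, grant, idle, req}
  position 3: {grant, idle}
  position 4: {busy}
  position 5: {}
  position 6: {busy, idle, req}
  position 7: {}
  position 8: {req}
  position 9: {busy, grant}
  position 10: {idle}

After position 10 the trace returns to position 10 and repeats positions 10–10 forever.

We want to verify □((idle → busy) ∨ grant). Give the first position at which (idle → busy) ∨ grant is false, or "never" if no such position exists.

Check (idle → busy) ∨ grant at each position in order: 0 ✓, 1 ✓, 2 ✓, 3 ✓, 4 ✓, 5 ✓, 6 ✓, 7 ✓, 8 ✓, 9 ✓.
At position 10 the labels are {idle}, so (idle → busy) ∨ grant is false there. This is the first violation.

10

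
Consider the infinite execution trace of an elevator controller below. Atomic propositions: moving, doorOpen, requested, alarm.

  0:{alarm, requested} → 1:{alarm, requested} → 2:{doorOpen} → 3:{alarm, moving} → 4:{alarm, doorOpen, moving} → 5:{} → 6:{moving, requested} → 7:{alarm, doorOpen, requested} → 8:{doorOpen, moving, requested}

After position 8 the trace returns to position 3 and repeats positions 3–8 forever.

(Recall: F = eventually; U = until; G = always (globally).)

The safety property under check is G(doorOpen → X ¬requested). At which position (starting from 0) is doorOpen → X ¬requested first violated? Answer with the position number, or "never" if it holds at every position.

Check doorOpen → X ¬requested at each position in order: 0 ✓, 1 ✓, 2 ✓, 3 ✓, 4 ✓, 5 ✓, 6 ✓.
At position 7 the labels are {alarm, doorOpen, requested} and the next position 8 has {doorOpen, moving, requested}, so doorOpen → X ¬requested is false there. This is the first violation.

7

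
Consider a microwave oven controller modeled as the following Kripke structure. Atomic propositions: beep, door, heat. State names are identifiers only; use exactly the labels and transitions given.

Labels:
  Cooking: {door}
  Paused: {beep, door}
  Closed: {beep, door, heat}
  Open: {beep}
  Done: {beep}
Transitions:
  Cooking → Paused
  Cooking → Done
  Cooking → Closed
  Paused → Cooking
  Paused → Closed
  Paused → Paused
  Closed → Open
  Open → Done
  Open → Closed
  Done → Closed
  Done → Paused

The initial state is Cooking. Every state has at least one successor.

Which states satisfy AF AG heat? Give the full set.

none

States satisfying AG heat: ∅.
States satisfying AF AG heat: ∅.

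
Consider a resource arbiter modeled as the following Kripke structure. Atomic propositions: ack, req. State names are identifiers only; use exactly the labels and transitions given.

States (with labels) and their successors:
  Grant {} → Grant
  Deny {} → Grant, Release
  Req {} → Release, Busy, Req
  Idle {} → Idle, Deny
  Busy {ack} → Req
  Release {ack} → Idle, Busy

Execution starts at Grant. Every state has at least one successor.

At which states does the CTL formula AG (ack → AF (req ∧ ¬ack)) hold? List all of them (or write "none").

States satisfying ack → AF (req ∧ ¬ack): {Grant, Deny, Req, Idle}.
States satisfying AG (ack → AF (req ∧ ¬ack)): {Grant}.

{Grant}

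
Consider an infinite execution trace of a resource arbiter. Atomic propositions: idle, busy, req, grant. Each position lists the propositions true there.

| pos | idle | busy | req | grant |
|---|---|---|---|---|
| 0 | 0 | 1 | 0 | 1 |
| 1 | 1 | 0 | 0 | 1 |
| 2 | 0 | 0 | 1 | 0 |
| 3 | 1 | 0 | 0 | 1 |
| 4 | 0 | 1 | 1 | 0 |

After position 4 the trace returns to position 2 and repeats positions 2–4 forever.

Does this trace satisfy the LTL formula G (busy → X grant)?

busy → X grant must hold at every position from 0 onward. It fails at position 4, so G (busy → X grant) is false.
Positions where busy holds: 0, 4.
Check X grant at each: 0→ok, 4→fails.

Violated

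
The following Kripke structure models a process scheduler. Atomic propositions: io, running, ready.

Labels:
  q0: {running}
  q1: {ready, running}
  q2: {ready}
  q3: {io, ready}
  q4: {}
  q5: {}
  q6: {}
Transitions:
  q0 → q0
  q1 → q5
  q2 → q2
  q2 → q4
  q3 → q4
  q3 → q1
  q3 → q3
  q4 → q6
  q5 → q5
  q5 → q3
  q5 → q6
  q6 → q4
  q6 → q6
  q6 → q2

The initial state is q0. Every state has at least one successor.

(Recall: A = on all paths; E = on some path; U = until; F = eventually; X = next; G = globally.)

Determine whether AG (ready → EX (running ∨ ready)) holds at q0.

States satisfying ready → EX (running ∨ ready): {q0, q2, q3, q4, q5, q6}.
States satisfying AG (ready → EX (running ∨ ready)): {q0, q2, q4, q6}.
Every state reachable from q0 satisfies ready → EX (running ∨ ready).
q0 ∈ Sat(AG (ready → EX (running ∨ ready))).

Yes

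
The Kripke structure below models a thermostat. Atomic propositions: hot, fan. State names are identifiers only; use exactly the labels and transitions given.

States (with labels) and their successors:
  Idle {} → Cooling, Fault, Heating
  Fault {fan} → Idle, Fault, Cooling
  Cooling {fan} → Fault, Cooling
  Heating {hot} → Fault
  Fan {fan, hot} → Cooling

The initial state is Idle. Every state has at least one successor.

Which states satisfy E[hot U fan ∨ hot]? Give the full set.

{Fault, Cooling, Heating, Fan}

States satisfying hot: {Heating, Fan}.
States satisfying fan ∨ hot: {Fault, Cooling, Heating, Fan}.
States satisfying E[hot U fan ∨ hot]: {Fault, Cooling, Heating, Fan}.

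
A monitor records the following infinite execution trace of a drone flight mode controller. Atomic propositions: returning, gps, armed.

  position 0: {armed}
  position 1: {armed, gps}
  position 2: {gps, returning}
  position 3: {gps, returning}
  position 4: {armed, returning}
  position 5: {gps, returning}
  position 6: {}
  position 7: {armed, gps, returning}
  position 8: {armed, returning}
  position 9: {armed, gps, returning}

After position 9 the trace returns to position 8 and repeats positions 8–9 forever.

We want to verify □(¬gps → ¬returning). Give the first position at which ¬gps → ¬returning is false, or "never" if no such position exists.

Check ¬gps → ¬returning at each position in order: 0 ✓, 1 ✓, 2 ✓, 3 ✓.
At position 4 the labels are {armed, returning}, so ¬gps → ¬returning is false there. This is the first violation.

4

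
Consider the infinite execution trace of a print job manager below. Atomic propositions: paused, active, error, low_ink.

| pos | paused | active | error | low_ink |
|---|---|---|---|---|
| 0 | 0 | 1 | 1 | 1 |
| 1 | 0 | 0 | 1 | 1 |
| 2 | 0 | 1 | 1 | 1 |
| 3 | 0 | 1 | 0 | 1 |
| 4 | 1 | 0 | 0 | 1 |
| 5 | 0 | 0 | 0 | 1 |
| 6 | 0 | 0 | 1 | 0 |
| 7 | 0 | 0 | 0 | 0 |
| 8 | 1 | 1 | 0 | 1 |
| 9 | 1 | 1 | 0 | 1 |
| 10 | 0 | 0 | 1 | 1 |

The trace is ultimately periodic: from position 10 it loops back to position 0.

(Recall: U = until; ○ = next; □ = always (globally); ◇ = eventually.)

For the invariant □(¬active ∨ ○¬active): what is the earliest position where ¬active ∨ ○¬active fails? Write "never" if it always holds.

2

Check ¬active ∨ ○¬active at each position in order: 0 ✓, 1 ✓.
At position 2 the labels are {active, error, low_ink} and the next position 3 has {active, low_ink}, so ¬active ∨ ○¬active is false there. This is the first violation.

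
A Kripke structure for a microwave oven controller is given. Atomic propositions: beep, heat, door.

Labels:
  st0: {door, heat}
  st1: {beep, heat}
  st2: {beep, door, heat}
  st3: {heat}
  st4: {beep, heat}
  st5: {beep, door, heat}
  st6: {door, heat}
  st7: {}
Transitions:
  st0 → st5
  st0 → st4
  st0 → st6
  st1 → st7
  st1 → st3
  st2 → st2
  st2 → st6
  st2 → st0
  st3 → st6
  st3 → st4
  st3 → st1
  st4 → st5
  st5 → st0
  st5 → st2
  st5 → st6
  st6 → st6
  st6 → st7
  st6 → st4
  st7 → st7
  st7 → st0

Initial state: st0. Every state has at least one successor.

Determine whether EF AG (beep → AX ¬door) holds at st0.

States satisfying AG (beep → AX ¬door): ∅.
States satisfying EF AG (beep → AX ¬door): ∅.
No suitable path/successor from st0 witnesses the formula.
st0 ∉ Sat(EF AG (beep → AX ¬door)).

Violated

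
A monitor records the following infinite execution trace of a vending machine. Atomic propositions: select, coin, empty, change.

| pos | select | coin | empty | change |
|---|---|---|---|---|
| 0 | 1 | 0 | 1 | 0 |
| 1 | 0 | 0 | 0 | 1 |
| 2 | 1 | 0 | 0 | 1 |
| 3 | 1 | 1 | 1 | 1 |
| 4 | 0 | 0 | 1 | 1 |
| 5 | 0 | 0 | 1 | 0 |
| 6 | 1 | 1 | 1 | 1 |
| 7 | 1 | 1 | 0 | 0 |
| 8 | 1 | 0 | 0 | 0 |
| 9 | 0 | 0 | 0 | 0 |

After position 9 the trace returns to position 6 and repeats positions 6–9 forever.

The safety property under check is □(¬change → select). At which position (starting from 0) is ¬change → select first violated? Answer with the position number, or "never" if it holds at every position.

5

Check ¬change → select at each position in order: 0 ✓, 1 ✓, 2 ✓, 3 ✓, 4 ✓.
At position 5 the labels are {empty}, so ¬change → select is false there. This is the first violation.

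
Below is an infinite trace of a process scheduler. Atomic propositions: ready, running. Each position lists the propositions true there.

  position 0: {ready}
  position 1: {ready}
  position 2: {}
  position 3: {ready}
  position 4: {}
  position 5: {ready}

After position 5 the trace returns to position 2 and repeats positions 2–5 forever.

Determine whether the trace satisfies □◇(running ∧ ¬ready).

Does not hold

◇(running ∧ ¬ready) must hold at every position from 0 onward. It fails at position 0, so □◇(running ∧ ¬ready) is false.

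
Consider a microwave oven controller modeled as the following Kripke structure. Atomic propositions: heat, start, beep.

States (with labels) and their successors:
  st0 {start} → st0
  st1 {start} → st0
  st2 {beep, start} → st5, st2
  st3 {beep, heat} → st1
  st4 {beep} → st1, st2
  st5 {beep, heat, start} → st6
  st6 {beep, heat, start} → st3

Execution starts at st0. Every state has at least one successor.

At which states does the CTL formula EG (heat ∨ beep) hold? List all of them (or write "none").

States satisfying heat ∨ beep: {st2, st3, st4, st5, st6}.
States satisfying EG (heat ∨ beep): {st2, st4}.

{st2, st4}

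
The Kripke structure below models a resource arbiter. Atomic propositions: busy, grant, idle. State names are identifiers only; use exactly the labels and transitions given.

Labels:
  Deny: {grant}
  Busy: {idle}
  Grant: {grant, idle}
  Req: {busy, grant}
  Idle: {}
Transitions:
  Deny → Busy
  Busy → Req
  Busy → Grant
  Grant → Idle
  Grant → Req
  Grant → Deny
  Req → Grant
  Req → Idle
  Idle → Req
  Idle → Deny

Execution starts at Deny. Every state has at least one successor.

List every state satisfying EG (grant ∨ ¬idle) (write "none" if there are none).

{Grant, Req, Idle}

States satisfying grant ∨ ¬idle: {Deny, Grant, Req, Idle}.
States satisfying EG (grant ∨ ¬idle): {Grant, Req, Idle}.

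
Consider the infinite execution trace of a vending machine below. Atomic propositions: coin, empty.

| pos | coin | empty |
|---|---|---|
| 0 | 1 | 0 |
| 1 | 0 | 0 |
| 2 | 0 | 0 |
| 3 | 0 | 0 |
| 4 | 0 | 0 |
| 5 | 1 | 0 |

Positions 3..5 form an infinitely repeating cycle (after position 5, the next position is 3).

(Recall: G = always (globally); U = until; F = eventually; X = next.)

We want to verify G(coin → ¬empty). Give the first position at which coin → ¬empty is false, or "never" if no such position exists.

coin → ¬empty holds at every position 0..5, and those are all the positions the trace ever visits, so the invariant G(coin → ¬empty) is never violated.

never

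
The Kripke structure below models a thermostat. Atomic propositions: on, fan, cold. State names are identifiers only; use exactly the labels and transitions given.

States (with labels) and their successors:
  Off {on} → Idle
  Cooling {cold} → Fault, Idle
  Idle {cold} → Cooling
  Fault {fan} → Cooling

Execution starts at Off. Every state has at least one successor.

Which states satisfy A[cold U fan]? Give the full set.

{Fault}

States satisfying cold: {Cooling, Idle}.
States satisfying fan: {Fault}.
States satisfying A[cold U fan]: {Fault}.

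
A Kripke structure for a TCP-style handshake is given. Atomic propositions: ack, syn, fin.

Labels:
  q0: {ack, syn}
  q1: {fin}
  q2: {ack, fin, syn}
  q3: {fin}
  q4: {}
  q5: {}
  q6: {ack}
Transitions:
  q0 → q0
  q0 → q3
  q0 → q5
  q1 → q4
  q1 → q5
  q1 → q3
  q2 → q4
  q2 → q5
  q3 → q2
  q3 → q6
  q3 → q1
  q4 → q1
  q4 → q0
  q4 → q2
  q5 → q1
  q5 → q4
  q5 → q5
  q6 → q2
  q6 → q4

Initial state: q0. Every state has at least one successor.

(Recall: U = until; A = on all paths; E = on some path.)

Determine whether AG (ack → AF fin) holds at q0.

States satisfying ack → AF fin: {q1, q2, q3, q4, q5}.
States satisfying AG (ack → AF fin): ∅.
q0 is reachable from q0 and violates ack → AF fin, so AG fails at q0.
q0 ∉ Sat(AG (ack → AF fin)).

No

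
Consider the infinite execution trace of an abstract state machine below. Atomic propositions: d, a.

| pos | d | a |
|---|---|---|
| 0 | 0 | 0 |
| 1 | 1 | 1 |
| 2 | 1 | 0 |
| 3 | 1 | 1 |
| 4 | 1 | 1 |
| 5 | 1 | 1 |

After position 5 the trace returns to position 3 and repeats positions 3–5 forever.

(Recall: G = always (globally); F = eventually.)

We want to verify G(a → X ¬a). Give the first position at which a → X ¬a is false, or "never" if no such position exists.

Check a → X ¬a at each position in order: 0 ✓, 1 ✓, 2 ✓.
At position 3 the labels are {a, d} and the next position 4 has {a, d}, so a → X ¬a is false there. This is the first violation.

3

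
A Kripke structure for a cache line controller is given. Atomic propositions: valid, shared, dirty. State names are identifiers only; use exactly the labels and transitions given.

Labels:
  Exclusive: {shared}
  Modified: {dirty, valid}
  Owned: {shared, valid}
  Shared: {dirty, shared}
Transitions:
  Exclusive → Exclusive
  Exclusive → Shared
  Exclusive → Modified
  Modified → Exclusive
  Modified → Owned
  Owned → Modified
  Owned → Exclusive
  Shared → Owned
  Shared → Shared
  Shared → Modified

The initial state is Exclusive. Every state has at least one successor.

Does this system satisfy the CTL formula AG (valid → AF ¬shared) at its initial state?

Violated

States satisfying valid → AF ¬shared: {Exclusive, Modified, Shared}.
States satisfying AG (valid → AF ¬shared): ∅.
Owned is reachable from Exclusive and violates valid → AF ¬shared, so AG fails at Exclusive.
Exclusive ∉ Sat(AG (valid → AF ¬shared)).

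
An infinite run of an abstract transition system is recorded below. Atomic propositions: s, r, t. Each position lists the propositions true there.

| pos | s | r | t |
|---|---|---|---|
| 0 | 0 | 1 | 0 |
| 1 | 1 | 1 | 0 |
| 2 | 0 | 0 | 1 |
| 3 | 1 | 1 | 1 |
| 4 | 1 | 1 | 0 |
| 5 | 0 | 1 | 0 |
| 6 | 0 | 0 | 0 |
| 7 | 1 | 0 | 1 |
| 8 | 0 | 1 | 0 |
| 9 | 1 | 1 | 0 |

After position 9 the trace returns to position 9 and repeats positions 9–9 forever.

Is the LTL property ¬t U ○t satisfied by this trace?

Holds

Walking from position 0: ○t first holds at position 1, and ¬t holds at every earlier position along the way, so ¬t U ○t holds.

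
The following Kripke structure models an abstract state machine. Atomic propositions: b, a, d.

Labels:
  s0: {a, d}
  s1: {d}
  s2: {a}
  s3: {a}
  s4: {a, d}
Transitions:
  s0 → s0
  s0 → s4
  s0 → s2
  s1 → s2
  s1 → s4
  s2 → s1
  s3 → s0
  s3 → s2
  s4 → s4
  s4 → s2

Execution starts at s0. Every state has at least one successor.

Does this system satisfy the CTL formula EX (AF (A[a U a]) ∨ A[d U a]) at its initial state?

Yes

States satisfying AF (A[a U a]) ∨ A[d U a]: {s0, s1, s2, s3, s4}.
States satisfying EX (AF (A[a U a]) ∨ A[d U a]): {s0, s1, s2, s3, s4}.
s0 ∈ Sat(EX (AF (A[a U a]) ∨ A[d U a])).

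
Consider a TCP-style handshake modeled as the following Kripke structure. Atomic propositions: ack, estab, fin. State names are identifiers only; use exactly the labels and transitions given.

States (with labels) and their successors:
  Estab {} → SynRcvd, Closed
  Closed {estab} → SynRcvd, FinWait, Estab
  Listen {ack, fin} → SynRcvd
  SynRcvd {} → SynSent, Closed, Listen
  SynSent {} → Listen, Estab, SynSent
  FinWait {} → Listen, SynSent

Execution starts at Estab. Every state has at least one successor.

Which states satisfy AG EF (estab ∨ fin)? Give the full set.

States satisfying EF (estab ∨ fin): {Estab, Closed, Listen, SynRcvd, SynSent, FinWait}.
States satisfying AG EF (estab ∨ fin): {Estab, Closed, Listen, SynRcvd, SynSent, FinWait}.

{Estab, Closed, Listen, SynRcvd, SynSent, FinWait}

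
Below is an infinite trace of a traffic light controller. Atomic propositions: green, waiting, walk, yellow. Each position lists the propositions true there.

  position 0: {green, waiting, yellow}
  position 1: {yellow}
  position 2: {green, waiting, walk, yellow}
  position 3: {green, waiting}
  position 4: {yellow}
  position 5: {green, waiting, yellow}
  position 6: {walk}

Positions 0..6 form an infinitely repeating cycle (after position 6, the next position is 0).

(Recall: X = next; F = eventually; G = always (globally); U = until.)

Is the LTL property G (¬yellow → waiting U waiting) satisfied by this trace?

Does not hold

¬yellow → waiting U waiting must hold at every position from 0 onward. It fails at position 6, so G (¬yellow → waiting U waiting) is false.
Positions where ¬yellow holds: 3, 6.
Check waiting U waiting at each: 3→ok, 6→fails.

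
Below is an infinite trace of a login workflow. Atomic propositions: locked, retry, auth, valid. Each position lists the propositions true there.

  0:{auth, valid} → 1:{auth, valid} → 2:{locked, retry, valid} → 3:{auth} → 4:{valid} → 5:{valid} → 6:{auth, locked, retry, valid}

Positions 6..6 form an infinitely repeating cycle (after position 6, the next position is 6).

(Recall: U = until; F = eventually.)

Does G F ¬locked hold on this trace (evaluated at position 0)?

F ¬locked must hold at every position from 0 onward. It fails at position 6, so G F ¬locked is false.

No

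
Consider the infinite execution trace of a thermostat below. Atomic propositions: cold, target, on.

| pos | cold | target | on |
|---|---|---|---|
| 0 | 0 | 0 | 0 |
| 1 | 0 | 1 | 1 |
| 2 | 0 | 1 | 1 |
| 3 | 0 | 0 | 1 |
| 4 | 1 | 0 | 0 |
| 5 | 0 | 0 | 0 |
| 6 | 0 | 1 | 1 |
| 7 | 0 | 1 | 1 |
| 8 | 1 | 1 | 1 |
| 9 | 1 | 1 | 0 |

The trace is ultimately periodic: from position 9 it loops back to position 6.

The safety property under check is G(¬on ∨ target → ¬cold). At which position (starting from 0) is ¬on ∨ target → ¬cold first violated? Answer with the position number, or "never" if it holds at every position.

Check ¬on ∨ target → ¬cold at each position in order: 0 ✓, 1 ✓, 2 ✓, 3 ✓.
At position 4 the labels are {cold}, so ¬on ∨ target → ¬cold is false there. This is the first violation.

4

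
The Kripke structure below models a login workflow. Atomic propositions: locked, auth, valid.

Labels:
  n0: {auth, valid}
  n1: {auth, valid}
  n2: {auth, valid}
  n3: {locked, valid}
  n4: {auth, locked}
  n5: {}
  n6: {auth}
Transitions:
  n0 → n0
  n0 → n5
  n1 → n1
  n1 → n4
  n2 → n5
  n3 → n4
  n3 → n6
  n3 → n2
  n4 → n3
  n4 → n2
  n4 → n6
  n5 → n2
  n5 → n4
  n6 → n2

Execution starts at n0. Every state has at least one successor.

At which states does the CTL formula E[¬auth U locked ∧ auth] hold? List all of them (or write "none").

States satisfying ¬auth: {n3, n5}.
States satisfying locked ∧ auth: {n4}.
States satisfying E[¬auth U locked ∧ auth]: {n3, n4, n5}.

{n3, n4, n5}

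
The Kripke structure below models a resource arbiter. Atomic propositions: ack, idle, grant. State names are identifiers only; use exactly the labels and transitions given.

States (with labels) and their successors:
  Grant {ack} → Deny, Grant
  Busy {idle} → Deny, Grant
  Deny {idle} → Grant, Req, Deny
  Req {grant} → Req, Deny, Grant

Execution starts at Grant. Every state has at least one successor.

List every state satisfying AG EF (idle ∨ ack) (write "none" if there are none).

{Grant, Busy, Deny, Req}

States satisfying EF (idle ∨ ack): {Grant, Busy, Deny, Req}.
States satisfying AG EF (idle ∨ ack): {Grant, Busy, Deny, Req}.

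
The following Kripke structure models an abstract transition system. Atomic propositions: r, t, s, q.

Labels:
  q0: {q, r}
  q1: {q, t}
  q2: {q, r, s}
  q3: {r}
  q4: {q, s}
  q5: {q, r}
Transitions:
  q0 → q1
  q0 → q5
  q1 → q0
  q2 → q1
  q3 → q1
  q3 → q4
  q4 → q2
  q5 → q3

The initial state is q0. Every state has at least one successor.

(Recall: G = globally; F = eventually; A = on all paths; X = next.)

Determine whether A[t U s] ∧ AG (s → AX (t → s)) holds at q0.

No

States satisfying t: {q1}.
States satisfying s: {q2, q4}.
States satisfying A[t U s]: {q2, q4}.
States satisfying s → AX (t → s): {q0, q1, q3, q4, q5}.
States satisfying AG (s → AX (t → s)): ∅.
States satisfying A[t U s] ∧ AG (s → AX (t → s)): ∅.
q0 ∉ Sat(A[t U s] ∧ AG (s → AX (t → s))).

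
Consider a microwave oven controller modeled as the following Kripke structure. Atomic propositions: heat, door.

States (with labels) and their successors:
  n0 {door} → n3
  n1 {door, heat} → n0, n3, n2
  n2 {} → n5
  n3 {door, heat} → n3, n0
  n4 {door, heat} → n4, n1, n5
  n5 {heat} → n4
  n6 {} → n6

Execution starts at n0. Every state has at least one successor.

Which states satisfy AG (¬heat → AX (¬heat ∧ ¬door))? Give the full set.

States satisfying ¬heat → AX (¬heat ∧ ¬door): {n1, n3, n4, n5, n6}.
States satisfying AG (¬heat → AX (¬heat ∧ ¬door)): {n6}.

{n6}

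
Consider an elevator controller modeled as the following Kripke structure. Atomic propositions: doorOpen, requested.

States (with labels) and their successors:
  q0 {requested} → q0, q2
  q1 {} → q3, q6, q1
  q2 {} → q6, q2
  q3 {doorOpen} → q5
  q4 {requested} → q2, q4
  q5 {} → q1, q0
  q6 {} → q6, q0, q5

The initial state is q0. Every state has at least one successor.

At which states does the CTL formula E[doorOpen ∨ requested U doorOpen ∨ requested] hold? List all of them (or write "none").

{q0, q3, q4}

States satisfying doorOpen ∨ requested: {q0, q3, q4}.
States satisfying E[doorOpen ∨ requested U doorOpen ∨ requested]: {q0, q3, q4}.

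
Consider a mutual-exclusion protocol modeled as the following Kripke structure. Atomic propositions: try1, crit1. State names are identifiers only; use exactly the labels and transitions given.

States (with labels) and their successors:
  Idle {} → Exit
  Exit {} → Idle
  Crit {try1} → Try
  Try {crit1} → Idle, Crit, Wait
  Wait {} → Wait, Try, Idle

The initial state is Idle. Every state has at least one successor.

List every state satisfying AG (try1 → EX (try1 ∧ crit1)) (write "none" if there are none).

{Idle, Exit}

States satisfying try1 → EX (try1 ∧ crit1): {Idle, Exit, Try, Wait}.
States satisfying AG (try1 → EX (try1 ∧ crit1)): {Idle, Exit}.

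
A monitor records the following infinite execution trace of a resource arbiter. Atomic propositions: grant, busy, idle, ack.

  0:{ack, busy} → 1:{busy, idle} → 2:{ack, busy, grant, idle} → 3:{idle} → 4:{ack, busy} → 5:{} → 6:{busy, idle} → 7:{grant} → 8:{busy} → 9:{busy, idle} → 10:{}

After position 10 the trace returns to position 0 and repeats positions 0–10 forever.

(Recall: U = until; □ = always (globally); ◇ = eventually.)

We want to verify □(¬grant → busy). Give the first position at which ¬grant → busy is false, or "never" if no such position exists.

3

Check ¬grant → busy at each position in order: 0 ✓, 1 ✓, 2 ✓.
At position 3 the labels are {idle}, so ¬grant → busy is false there. This is the first violation.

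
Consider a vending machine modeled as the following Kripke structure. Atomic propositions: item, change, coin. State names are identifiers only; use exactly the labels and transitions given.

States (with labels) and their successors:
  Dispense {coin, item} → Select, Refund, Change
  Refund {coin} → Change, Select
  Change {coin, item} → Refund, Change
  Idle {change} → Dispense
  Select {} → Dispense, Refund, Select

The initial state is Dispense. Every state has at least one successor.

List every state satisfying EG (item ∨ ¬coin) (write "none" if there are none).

States satisfying item ∨ ¬coin: {Dispense, Change, Idle, Select}.
States satisfying EG (item ∨ ¬coin): {Dispense, Change, Idle, Select}.

{Dispense, Change, Idle, Select}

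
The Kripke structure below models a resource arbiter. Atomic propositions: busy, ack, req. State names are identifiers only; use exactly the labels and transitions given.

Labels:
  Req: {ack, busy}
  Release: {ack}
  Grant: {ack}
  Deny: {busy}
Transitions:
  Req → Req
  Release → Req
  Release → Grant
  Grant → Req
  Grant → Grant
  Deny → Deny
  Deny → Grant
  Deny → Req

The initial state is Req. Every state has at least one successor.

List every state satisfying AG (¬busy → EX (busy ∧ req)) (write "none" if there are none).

{Req}

States satisfying ¬busy → EX (busy ∧ req): {Req, Deny}.
States satisfying AG (¬busy → EX (busy ∧ req)): {Req}.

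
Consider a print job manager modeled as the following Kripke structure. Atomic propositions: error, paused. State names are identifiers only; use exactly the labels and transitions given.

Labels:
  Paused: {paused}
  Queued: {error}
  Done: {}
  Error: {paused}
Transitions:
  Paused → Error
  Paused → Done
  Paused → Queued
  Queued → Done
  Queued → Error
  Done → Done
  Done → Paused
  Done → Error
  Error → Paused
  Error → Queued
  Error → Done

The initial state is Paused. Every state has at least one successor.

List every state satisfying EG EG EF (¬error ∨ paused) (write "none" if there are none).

{Paused, Queued, Done, Error}

States satisfying EG EF (¬error ∨ paused): {Paused, Queued, Done, Error}.
States satisfying EG EG EF (¬error ∨ paused): {Paused, Queued, Done, Error}.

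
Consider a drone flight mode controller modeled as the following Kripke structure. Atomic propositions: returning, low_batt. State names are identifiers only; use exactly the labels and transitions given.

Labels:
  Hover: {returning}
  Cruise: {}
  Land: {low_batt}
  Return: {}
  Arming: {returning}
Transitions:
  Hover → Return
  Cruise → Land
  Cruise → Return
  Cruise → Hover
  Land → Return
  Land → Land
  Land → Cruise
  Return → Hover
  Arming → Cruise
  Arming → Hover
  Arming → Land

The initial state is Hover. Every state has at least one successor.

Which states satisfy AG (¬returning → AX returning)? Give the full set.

{Hover, Return}

States satisfying ¬returning → AX returning: {Hover, Return, Arming}.
States satisfying AG (¬returning → AX returning): {Hover, Return}.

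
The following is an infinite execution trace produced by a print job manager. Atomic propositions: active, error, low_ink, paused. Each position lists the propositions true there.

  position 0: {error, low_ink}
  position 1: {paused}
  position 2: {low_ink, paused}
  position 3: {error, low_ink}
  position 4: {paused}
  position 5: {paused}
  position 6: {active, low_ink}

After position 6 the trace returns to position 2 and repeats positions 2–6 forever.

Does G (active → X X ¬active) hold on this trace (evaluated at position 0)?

active → X X ¬active holds at every position 0..6, and those are all positions ever visited, so G (active → X X ¬active) holds.
Positions where active holds: 6.
Check X X ¬active at each: 6→ok.

Satisfied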